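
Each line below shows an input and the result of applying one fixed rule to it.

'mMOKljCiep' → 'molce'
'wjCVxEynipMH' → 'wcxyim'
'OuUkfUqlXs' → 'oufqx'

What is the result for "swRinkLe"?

srnl

Each output is the input with this applied: keep every other character starting from the first (positions 1st, 3rd, 5th, ...), then convert every letter to lowercase.
For "swRinkLe" the result is "srnl".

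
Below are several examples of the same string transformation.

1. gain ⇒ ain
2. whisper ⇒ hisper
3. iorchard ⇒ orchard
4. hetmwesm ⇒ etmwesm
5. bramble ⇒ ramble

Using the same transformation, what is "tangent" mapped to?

angent

The pattern: delete the first character.
On "tangent" that produces "angent".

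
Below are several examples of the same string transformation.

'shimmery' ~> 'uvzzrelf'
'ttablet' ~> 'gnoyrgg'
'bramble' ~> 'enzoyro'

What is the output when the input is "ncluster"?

Each output is the input with this applied: move the first character to the end, then shift every letter 13 places forward in the alphabet (wrapping around) — i.e. ROT13.
Working it through for "ncluster": intermediate "clustern", final "pyhfgrea".

pyhfgrea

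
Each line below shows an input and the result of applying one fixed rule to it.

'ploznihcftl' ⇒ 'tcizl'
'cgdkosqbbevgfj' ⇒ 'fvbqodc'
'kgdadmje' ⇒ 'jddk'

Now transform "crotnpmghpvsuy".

uvhmnoc

The rule is to reverse the string, then keep every other character starting from the second (positions 2nd, 4th, 6th, ...).
Applying both steps to "crotnpmghpvsuy": "yusvphgmpntorc", then "uvhmnoc".
(Check on "ploznihcftl": → "ltfchinzolp" → "tcizl" ✓)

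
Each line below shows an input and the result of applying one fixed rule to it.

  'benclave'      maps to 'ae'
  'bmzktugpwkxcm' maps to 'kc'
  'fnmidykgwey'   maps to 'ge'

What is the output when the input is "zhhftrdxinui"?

Rule — keep every other character starting from the second (positions 2nd, 4th, 6th, ...), then keep only the last 2 characters.
Working it through for "zhhftrdxinui": intermediate "hfrxni", final "ni".

ni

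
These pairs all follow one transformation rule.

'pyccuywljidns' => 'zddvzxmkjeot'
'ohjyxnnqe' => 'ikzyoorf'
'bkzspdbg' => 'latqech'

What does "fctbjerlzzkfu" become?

duckfsmaalgv

The pattern: delete the first character, then shift every letter 1 place forward in the alphabet (wrapping around).
Applying both steps to "fctbjerlzzkfu": "ctbjerlzzkfu", then "duckfsmaalgv".
(Check on "bkzspdbg": → "kzspdbg" → "latqech" ✓)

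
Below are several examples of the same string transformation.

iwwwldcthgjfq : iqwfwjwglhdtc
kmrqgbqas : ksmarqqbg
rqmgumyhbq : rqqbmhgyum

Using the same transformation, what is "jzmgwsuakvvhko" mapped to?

Each output is the input with this applied: take characters alternately from the front and the back (1st, last, 2nd, 2nd-last, ...).
"jzmgwsuakvvhko" → "jozkmhgvwvskua".

jozkmhgvwvskua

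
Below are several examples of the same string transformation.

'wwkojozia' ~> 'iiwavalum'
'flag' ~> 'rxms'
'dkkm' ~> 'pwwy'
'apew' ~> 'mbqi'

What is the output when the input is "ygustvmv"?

ksgefhyh

Rule — shift every letter 12 places forward in the alphabet (wrapping around).
"ygustvmv" → "ksgefhyh".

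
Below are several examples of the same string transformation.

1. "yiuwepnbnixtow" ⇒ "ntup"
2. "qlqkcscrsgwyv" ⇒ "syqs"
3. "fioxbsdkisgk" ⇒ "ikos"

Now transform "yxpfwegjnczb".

Looking at the pairs, the operation is to keep one character in every 3, starting at position 3 (positions 3rd, 6th, 9th, ...), then move the first 2 characters to the end (rotate left by 2).
"yxpfwegjnczb" → "penb" → "nbpe".

nbpe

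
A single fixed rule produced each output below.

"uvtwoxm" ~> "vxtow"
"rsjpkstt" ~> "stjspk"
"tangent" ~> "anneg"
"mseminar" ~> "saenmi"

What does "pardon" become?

aord

The rule is to take characters alternately from the front and the back (1st, last, 2nd, 2nd-last, ...), then delete the first 2 characters.
On "pardon" that produces "aord".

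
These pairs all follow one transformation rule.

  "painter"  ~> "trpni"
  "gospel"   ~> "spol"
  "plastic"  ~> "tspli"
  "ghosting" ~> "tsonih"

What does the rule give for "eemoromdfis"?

Looking at the pairs, the operation is to sort the characters into reverse alphabetical order, then delete the last 2 characters.
"eemoromdfis" → "sroommifeed" → "sroommife".

sroommife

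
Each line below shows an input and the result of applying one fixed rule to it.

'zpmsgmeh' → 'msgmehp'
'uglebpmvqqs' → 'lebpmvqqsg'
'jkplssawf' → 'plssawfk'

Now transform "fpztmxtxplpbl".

In each case the input is transformed by: delete the first character, then move the first character to the end.
Starting from "fpztmxtxplpbl": after the first operation, "pztmxtxplpbl"; after the second, "ztmxtxplpblp".

ztmxtxplpblp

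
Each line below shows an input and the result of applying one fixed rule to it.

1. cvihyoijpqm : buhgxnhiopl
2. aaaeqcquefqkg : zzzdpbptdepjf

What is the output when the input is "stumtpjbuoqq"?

rstlsoiatnpp

Rule — shift every letter 1 place backward in the alphabet (wrapping around).
For "stumtpjbuoqq" the result is "rstlsoiatnpp".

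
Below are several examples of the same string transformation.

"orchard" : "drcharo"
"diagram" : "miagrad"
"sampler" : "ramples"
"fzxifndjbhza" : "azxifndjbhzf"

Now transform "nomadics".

What's happening: swap the first and last characters.
For "nomadics" the result is "somadicn".

somadicn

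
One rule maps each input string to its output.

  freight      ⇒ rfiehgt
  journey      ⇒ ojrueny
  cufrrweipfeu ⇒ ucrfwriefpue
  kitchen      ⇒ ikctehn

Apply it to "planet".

lpnate

The transformation: swap each adjacent pair of characters (1↔2, 3↔4, ...).
On "planet" that produces "lpnate".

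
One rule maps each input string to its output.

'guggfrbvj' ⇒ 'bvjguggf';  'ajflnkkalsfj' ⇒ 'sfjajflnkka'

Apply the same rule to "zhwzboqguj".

gujzhwzbo

In each case the input is transformed by: move the last 3 characters to the front (rotate right by 3), then delete the last character.
"zhwzboqguj" → "gujzhwzboq" → "gujzhwzbo".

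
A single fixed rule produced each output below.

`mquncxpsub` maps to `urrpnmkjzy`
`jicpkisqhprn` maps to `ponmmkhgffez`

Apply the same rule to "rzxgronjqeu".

What's happening: sort the characters into reverse alphabetical order, then shift every letter 3 places backward in the alphabet (wrapping around).
For "rzxgronjqeu", step one produces "zxurrqonjge"; step two turns that into "wuroonlkgdb".

wuroonlkgdb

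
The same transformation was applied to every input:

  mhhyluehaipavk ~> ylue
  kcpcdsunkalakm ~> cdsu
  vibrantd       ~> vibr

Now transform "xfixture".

xfix

The pattern: swap the front and back halves of the string, then keep only the last 4 characters.
On "xfixture": the first step gives "turexfix", and the second then gives "xfix".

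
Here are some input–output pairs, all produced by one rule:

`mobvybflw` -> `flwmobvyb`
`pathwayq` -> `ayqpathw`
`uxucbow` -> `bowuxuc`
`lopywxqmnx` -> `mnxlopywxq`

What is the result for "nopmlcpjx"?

pjxnopmlc

The transformation: move the last 3 characters to the front (rotate right by 3).
On "nopmlcpjx" that produces "pjxnopmlc".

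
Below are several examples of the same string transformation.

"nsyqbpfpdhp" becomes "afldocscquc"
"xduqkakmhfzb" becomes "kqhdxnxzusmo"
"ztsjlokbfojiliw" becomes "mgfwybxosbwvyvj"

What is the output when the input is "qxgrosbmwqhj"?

dktebfozjduw

What's happening: shift every letter 13 places forward in the alphabet (wrapping around) — i.e. ROT13.
For "qxgrosbmwqhj" the result is "dktebfozjduw".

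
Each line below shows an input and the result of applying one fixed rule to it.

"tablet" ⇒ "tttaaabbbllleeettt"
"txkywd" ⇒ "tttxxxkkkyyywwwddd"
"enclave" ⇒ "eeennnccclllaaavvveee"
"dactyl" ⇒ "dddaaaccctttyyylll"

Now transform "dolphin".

dddooolllppphhhiiinnn

Rule — repeat every character 3 times.
For "dolphin" the result is "dddooolllppphhhiiinnn".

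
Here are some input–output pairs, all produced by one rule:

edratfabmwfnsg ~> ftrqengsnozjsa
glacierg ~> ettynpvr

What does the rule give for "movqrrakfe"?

Each output is the input with this applied: shift every letter 13 places forward in the alphabet (wrapping around) — i.e. ROT13, then move the last 2 characters to the front (rotate right by 2).
Applying both steps to "movqrrakfe": "zbideenxsr", then "srzbideenx".

srzbideenx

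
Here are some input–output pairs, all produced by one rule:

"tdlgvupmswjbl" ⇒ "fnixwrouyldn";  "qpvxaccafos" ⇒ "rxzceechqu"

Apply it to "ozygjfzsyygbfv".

In each case the input is transformed by: shift every letter 2 places forward in the alphabet (wrapping around), then delete the first character.
Applying both steps to "ozygjfzsyygbfv": "qbailhbuaaidhx", then "bailhbuaaidhx".

bailhbuaaidhx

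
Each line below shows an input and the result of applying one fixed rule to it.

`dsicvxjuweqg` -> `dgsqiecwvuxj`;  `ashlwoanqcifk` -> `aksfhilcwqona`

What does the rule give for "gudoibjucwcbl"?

glubdcowicbuj

Looking at the pairs, the operation is to take characters alternately from the front and the back (1st, last, 2nd, 2nd-last, ...).
On "gudoibjucwcbl" that produces "glubdcowicbuj".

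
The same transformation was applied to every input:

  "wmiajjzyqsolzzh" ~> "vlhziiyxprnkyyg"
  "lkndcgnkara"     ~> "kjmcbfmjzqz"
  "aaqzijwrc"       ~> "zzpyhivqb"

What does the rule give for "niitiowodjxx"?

Looking at the pairs, the operation is to shift every letter 1 place backward in the alphabet (wrapping around).
On "niitiowodjxx" that produces "mhhshnvnciww".

mhhshnvnciww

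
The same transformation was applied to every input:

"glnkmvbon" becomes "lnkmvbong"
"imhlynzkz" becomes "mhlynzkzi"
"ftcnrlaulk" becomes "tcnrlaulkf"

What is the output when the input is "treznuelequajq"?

The pattern: move the first character to the end.
Applying that to "treznuelequajq" gives "reznuelequajqt".

reznuelequajqt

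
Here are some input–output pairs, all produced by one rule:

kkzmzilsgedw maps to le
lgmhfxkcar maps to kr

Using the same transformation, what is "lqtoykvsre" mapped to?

ve

What's happening: keep one character in every 3, starting at position 1 (positions 1st, 4th, 7th, ...), then delete the first 2 characters.
"lqtoykvsre" → "love" → "ve".
(Check on "kkzmzilsgedw": → "kmle" → "le" ✓)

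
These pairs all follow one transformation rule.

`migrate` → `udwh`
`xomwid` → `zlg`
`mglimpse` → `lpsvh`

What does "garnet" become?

qhw

The pattern: delete the first 3 characters, then shift every letter 3 places forward in the alphabet (wrapping around).
Working it through for "garnet": intermediate "net", final "qhw".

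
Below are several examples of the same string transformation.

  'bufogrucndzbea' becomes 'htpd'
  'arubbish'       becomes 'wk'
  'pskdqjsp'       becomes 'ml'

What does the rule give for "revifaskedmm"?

xcgo

Each output is the input with this applied: keep one character in every 3, starting at position 3 (positions 3rd, 6th, 9th, ...), then shift every letter 2 places forward in the alphabet (wrapping around).
Working it through for "revifaskedmm": intermediate "vaem", final "xcgo".
(Check on "arubbish": → "ui" → "wk" ✓)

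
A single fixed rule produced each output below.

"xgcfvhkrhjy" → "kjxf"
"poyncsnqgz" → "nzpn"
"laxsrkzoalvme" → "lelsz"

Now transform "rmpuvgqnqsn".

Looking at the pairs, the operation is to keep one character in every 3, starting at position 1 (positions 1st, 4th, 7th, ...), then move the last 2 characters to the front (rotate right by 2).
So "rmpuvgqnqsn" becomes "qsru".
(Check on "xgcfvhkrhjy": → "xfkj" → "kjxf" ✓)

qsru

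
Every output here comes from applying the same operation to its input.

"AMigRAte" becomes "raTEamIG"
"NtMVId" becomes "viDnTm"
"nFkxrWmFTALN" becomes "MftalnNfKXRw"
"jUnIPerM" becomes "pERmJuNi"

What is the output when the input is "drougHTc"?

GhtCDROU

In each case the input is transformed by: flip the case of every letter, then swap the front and back halves of the string.
Working it through for "drougHTc": intermediate "DROUGhtC", final "GhtCDROU".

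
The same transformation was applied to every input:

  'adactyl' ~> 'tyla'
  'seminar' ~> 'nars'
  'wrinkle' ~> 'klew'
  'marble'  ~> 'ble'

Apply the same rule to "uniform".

The pattern: move the last 3 characters to the front (rotate right by 3), then delete the last 3 characters.
"uniform" → "ormunif" → "ormu".

ormu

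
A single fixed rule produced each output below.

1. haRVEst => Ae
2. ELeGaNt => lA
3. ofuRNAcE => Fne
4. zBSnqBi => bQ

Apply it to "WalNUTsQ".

Auq

The pattern: keep one character in every 3, starting at position 2 (positions 2nd, 5th, 8th, ...), then flip the case of every letter.
So "WalNUTsQ" becomes "Auq".
(Check on "ELeGaNt": → "La" → "lA" ✓)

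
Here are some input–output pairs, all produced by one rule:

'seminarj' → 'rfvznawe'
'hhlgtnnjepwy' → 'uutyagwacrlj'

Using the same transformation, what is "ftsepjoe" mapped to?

gsrfwcrb

Each output is the input with this applied: shift every letter 13 places forward in the alphabet (wrapping around) — i.e. ROT13, then swap each adjacent pair of characters (1↔2, 3↔4, ...).
Starting from "ftsepjoe": after the first operation, "sgfrcwbr"; after the second, "gsrfwcrb".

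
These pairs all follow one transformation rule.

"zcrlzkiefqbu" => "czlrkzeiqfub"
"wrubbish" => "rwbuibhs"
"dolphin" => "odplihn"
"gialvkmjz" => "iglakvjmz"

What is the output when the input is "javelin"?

ajeviln

Looking at the pairs, the operation is to swap each adjacent pair of characters (1↔2, 3↔4, ...).
Applying that to "javelin" gives "ajeviln".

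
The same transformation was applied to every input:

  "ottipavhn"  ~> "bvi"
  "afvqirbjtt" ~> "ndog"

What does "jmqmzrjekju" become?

wzww

Rule — shift every letter 13 places forward in the alphabet (wrapping around) — i.e. ROT13, then keep one character in every 3, starting at position 1 (positions 1st, 4th, 7th, ...).
For "jmqmzrjekju", step one produces "wzdzmewrxwh"; step two turns that into "wzww".
(Check on "afvqirbjtt": → "nsidveowgg" → "ndog" ✓)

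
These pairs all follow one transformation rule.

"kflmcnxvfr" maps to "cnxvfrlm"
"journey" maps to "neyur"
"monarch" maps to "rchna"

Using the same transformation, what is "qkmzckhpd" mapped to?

ckhpdmz

The rule is to delete the first 2 characters, then move the first 2 characters to the end (rotate left by 2).
Applying that to "qkmzckhpd" gives "ckhpdmz".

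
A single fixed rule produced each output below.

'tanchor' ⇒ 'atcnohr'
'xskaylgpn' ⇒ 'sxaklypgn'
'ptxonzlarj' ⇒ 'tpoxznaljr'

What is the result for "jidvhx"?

The pattern: swap each adjacent pair of characters (1↔2, 3↔4, ...).
"jidvhx" → "ijvdxh".

ijvdxh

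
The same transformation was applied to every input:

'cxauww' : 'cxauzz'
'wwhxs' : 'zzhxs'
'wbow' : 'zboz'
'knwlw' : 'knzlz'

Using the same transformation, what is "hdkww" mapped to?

In each case the input is transformed by: replace every "w" with "z".
"hdkww" → "hdkzz".

hdkzz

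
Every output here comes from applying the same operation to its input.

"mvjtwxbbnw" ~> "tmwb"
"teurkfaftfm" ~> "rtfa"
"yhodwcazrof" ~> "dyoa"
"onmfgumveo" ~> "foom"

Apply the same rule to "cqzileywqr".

The rule is to keep one character in every 3, starting at position 1 (positions 1st, 4th, 7th, ...), then swap each adjacent pair of characters (1↔2, 3↔4, ...).
"cqzileywqr" → "ciyr" → "icry".

icry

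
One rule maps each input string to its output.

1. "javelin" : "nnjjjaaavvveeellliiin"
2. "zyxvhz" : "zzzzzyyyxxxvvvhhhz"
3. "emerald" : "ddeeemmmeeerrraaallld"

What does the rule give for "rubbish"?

The pattern: repeat every character 3 times, then move the last 2 characters to the front (rotate right by 2).
Starting from "rubbish": after the first operation, "rrruuubbbbbbiiissshhh"; after the second, "hhrrruuubbbbbbiiisssh".
(Check on "emerald": → "eeemmmeeerrraaalllddd" → "ddeeemmmeeerrraaallld" ✓)

hhrrruuubbbbbbiiisssh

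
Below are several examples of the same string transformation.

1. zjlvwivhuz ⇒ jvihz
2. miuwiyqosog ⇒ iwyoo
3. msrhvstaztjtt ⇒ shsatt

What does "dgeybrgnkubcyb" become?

gyrnucb

What's happening: keep every other character starting from the second (positions 2nd, 4th, 6th, ...).
So "dgeybrgnkubcyb" becomes "gyrnucb".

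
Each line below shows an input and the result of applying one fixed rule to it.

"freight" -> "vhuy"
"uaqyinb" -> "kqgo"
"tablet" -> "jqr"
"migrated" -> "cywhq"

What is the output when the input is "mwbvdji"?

cmrl

What's happening: shift every letter 10 places backward in the alphabet (wrapping around), then delete the last 3 characters.
Working it through for "mwbvdji": intermediate "cmrltzy", final "cmrl".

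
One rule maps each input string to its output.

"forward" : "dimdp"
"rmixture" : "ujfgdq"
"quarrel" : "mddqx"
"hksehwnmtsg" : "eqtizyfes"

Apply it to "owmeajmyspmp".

The transformation: delete the first 2 characters, then shift every letter 12 places forward in the alphabet (wrapping around).
Working it through for "owmeajmyspmp": intermediate "meajmyspmp", final "yqmvykebyb".
(Check on "quarrel": → "arrel" → "mddqx" ✓)

yqmvykebyb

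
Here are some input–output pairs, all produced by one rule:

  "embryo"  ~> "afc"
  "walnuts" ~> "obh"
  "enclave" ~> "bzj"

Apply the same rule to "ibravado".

pooc

The transformation: keep every other character starting from the second (positions 2nd, 4th, 6th, ...), then shift every letter 12 places backward in the alphabet (wrapping around).
Doing the same to "ibravado": "pooc".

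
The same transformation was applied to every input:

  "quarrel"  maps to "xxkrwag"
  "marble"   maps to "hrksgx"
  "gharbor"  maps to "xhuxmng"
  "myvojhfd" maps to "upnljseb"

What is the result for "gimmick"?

Each output is the input with this applied: shift every letter 6 places forward in the alphabet (wrapping around), then move the first 3 characters to the end (rotate left by 3).
Starting from "gimmick": after the first operation, "mossoiq"; after the second, "soiqmos".

soiqmos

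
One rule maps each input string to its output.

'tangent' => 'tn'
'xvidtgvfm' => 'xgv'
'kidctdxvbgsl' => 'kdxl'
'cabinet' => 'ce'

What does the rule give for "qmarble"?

ql

What's happening: swap each adjacent pair of characters (1↔2, 3↔4, ...), then keep one character in every 3, starting at position 2 (positions 2nd, 5th, 8th, ...).
For "qmarble", step one produces "mqralbe"; step two turns that into "ql".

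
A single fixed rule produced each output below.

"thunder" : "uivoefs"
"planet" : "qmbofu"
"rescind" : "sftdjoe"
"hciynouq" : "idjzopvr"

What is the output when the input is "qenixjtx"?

The rule is to shift every letter 1 place forward in the alphabet (wrapping around).
Applying that to "qenixjtx" gives "rfojykuy".

rfojykuy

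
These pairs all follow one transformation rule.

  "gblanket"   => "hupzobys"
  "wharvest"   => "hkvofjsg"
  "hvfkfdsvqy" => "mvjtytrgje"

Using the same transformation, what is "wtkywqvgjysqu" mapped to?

ikhymkejuxmge

In each case the input is transformed by: move the last character to the front, then shift every letter 12 places backward in the alphabet (wrapping around).
Starting from "wtkywqvgjysqu": after the first operation, "uwtkywqvgjysq"; after the second, "ikhymkejuxmge".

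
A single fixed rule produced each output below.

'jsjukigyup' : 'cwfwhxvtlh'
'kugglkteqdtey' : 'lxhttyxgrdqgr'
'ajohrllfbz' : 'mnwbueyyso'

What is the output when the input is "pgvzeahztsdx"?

The pattern: shift every letter 13 places forward in the alphabet (wrapping around) — i.e. ROT13, then move the last character to the front.
"pgvzeahztsdx" → "ctimrnumgfqk" → "kctimrnumgfq".

kctimrnumgfq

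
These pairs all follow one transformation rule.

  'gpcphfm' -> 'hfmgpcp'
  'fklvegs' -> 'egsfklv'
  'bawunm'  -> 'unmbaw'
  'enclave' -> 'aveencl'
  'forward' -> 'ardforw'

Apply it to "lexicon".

The rule is to move the last 3 characters to the front (rotate right by 3).
"lexicon" → "conlexi".

conlexi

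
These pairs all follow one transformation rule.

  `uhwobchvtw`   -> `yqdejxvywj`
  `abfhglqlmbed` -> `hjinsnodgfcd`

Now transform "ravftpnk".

Looking at the pairs, the operation is to shift every letter 2 places forward in the alphabet (wrapping around), then move the first 2 characters to the end (rotate left by 2).
"ravftpnk" → "tcxhvrpm" → "xhvrpmtc".
(Check on "uhwobchvtw": → "wjyqdejxvy" → "yqdejxvywj" ✓)

xhvrpmtc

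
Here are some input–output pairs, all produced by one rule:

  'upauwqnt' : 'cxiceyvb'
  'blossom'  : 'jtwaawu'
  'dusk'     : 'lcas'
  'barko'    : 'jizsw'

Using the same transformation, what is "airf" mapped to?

The pattern: shift every letter 8 places forward in the alphabet (wrapping around).
Applying that to "airf" gives "iqzn".

iqzn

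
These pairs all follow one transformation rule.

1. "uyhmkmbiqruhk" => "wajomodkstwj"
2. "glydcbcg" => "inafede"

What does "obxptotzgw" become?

qdzrvqvbi

The pattern: delete the last character, then shift every letter 2 places forward in the alphabet (wrapping around).
Working it through for "obxptotzgw": intermediate "obxptotzg", final "qdzrvqvbi".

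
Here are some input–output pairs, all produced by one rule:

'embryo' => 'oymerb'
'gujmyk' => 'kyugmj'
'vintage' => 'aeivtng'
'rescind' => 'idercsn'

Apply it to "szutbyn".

bnzstuy

Looking at the pairs, the operation is to swap each adjacent pair of characters (1↔2, 3↔4, ...), then move the last 2 characters to the front (rotate right by 2).
So "szutbyn" becomes "bnzstuy".
(Check on "embryo": → "merboy" → "oymerb" ✓)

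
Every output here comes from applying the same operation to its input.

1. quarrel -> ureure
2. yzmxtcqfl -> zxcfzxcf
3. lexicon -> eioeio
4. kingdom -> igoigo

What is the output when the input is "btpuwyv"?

The rule is to keep every other character starting from the second (positions 2nd, 4th, 6th, ...), then write the whole string twice.
"btpuwyv" → "tuytuy".

tuytuy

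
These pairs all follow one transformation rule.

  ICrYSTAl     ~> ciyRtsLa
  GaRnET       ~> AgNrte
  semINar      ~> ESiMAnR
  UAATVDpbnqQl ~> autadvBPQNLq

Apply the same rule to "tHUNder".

hTnuEDR

Each output is the input with this applied: flip the case of every letter, then swap each adjacent pair of characters (1↔2, 3↔4, ...).
On "tHUNder": the first step gives "ThunDER", and the second then gives "hTnuEDR".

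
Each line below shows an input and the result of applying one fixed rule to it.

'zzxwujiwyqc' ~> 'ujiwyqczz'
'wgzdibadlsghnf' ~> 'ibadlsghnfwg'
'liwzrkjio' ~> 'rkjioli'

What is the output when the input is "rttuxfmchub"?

The pattern: move the first 2 characters to the end (rotate left by 2), then delete the first 2 characters.
On "rttuxfmchub": the first step gives "tuxfmchubrt", and the second then gives "xfmchubrt".

xfmchubrt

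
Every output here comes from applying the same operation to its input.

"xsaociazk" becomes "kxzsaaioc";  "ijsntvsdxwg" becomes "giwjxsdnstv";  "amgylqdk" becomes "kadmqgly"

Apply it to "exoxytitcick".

kecxiocxtyit

Looking at the pairs, the operation is to reverse the string, then take characters alternately from the front and the back (1st, last, 2nd, 2nd-last, ...).
Starting from "exoxytitcick": after the first operation, "kcictityxoxe"; after the second, "kecxiocxtyit".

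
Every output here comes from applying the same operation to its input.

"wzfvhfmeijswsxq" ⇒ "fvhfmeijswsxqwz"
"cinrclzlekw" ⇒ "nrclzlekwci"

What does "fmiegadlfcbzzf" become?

iegadlfcbzzffm

In each case the input is transformed by: move the first 2 characters to the end (rotate left by 2).
So "fmiegadlfcbzzf" becomes "iegadlfcbzzffm".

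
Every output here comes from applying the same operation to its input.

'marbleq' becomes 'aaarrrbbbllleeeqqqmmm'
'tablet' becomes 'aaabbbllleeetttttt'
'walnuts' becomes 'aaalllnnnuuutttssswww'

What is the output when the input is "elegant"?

llleeegggaaannnttteee

The rule is to repeat every character 3 times, then move the first 3 characters to the end (rotate left by 3).
"elegant" → "eeellleeegggaaannnttt" → "llleeegggaaannnttteee".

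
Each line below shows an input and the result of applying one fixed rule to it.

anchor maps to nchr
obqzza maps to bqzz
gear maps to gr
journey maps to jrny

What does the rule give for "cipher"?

The pattern: remove every vowel.
Doing the same to "cipher": "cphr".

cphr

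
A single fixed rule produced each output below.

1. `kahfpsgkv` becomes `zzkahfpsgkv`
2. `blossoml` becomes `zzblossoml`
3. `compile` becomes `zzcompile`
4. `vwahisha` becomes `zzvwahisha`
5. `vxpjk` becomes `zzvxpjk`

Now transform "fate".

zzfate

The transformation: prepend "zz".
Doing the same to "fate": "zzfate".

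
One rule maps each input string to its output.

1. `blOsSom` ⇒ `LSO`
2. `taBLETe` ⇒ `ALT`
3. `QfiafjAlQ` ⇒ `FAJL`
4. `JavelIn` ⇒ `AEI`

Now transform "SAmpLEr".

APE

Looking at the pairs, the operation is to keep every other character starting from the second (positions 2nd, 4th, 6th, ...), then convert every letter to uppercase.
"SAmpLEr" → "ApE" → "APE".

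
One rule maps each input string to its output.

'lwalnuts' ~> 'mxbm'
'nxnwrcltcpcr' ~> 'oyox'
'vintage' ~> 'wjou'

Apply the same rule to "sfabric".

tgbc

What's happening: shift every letter 1 place forward in the alphabet (wrapping around), then keep only the first 4 characters.
For "sfabric", step one produces "tgbcsjd"; step two turns that into "tgbc".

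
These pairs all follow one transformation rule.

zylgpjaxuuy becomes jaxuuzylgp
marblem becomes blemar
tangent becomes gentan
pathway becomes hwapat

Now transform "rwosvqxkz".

vqxkrwos

The rule is to delete the last character, then swap the front and back halves of the string.
Applying both steps to "rwosvqxkz": "rwosvqxk", then "vqxkrwos".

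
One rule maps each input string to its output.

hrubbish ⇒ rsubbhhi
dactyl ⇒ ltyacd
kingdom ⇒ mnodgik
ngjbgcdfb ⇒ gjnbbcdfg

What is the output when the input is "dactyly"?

tyyacdl

What's happening: sort the characters into alphabetical order, then move the last 3 characters to the front (rotate right by 3).
"dactyly" → "acdltyy" → "tyyacdl".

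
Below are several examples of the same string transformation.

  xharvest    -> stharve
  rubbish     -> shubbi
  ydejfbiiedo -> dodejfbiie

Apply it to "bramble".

leramb

In each case the input is transformed by: delete the first character, then move the last 2 characters to the front (rotate right by 2).
On "bramble": the first step gives "ramble", and the second then gives "leramb".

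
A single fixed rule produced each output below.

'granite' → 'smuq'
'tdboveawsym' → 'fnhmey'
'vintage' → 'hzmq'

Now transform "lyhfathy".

The transformation: keep every other character starting from the first (positions 1st, 3rd, 5th, ...), then shift every letter 12 places forward in the alphabet (wrapping around).
"lyhfathy" → "lhah" → "xtmt".

xtmt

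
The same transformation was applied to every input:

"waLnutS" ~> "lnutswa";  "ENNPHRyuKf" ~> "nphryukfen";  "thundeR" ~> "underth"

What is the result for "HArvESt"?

rvestha

The pattern: move the first 2 characters to the end (rotate left by 2), then convert every letter to lowercase.
For "HArvESt", step one produces "rvEStHA"; step two turns that into "rvestha".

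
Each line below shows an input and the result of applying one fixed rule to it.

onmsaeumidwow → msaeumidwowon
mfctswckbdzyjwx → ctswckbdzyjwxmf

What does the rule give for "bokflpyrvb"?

The transformation: move the first 2 characters to the end (rotate left by 2).
On "bokflpyrvb" that produces "kflpyrvbbo".

kflpyrvbbo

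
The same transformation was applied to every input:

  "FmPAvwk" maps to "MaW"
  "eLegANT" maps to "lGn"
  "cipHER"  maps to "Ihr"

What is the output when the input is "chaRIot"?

The pattern: keep every other character starting from the second (positions 2nd, 4th, 6th, ...), then flip the case of every letter.
For "chaRIot", step one produces "hRo"; step two turns that into "HrO".

HrO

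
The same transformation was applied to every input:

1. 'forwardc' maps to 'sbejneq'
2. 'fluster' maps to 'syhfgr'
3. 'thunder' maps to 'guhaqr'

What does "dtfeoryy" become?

Rule — shift every letter 13 places forward in the alphabet (wrapping around) — i.e. ROT13, then delete the last character.
Starting from "dtfeoryy": after the first operation, "qgsrbell"; after the second, "qgsrbel".

qgsrbel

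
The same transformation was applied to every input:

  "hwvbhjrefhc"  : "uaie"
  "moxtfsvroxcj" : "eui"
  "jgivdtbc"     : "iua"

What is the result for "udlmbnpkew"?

The pattern: shift every letter 1 place backward in the alphabet (wrapping around), then keep only the vowels.
Working it through for "udlmbnpkew": intermediate "tcklamojdv", final "ao".

ao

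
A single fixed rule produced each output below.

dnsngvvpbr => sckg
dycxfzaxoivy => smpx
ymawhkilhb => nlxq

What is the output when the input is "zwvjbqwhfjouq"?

oylyf

What's happening: keep one character in every 3, starting at position 1 (positions 1st, 4th, 7th, ...), then shift every letter 11 places backward in the alphabet (wrapping around).
So "zwvjbqwhfjouq" becomes "oylyf".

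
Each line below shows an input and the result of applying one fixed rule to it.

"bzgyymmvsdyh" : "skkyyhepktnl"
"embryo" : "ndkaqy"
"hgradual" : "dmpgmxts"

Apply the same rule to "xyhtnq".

tfzcjk

The pattern: shift every letter 12 places forward in the alphabet (wrapping around), then move the first 2 characters to the end (rotate left by 2).
Working it through for "xyhtnq": intermediate "jktfzc", final "tfzcjk".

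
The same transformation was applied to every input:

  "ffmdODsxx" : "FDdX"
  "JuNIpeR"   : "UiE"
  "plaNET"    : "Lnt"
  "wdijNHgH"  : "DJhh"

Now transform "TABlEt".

aLT

Each output is the input with this applied: keep every other character starting from the second (positions 2nd, 4th, 6th, ...), then flip the case of every letter.
Applying that to "TABlEt" gives "aLT".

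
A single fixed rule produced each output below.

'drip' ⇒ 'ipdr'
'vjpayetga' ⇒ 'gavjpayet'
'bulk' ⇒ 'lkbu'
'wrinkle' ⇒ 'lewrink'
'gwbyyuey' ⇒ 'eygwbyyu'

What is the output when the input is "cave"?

veca

The transformation: move the last 2 characters to the front (rotate right by 2).
On "cave" that produces "veca".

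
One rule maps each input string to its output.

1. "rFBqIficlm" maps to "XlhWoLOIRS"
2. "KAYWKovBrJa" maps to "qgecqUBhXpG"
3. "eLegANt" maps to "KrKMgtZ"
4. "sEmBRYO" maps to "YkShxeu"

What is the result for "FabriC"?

lGHXOi

In each case the input is transformed by: flip the case of every letter, then shift every letter 6 places forward in the alphabet (wrapping around).
Doing the same to "FabriC": "lGHXOi".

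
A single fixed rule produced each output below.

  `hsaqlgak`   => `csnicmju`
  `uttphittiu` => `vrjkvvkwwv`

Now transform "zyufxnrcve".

whzptexgba

The pattern: shift every letter 2 places forward in the alphabet (wrapping around), then move the first 2 characters to the end (rotate left by 2).
For "zyufxnrcve", step one produces "bawhzptexg"; step two turns that into "whzptexgba".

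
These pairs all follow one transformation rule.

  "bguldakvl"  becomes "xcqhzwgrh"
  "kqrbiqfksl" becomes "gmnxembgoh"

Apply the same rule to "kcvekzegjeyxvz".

Looking at the pairs, the operation is to shift every letter 4 places backward in the alphabet (wrapping around).
Applying that to "kcvekzegjeyxvz" gives "gyragvacfautrv".

gyragvacfautrv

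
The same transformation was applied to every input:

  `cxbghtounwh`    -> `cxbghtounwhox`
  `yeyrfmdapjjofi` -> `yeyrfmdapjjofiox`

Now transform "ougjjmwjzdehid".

In each case the input is transformed by: append "ox".
Applying that to "ougjjmwjzdehid" gives "ougjjmwjzdehidox".

ougjjmwjzdehidox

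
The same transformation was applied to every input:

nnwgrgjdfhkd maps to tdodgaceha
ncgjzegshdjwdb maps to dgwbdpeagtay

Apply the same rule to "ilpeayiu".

What's happening: delete the first 2 characters, then shift every letter 3 places backward in the alphabet (wrapping around).
On "ilpeayiu": the first step gives "peayiu", and the second then gives "mbxvfr".

mbxvfr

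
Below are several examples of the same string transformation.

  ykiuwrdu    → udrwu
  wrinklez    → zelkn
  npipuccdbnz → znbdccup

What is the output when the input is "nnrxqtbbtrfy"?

The rule is to reverse the string, then delete the last 3 characters.
Working it through for "nnrxqtbbtrfy": intermediate "yfrtbbtqxrnn", final "yfrtbbtqx".
(Check on "npipuccdbnz": → "znbdccupipn" → "znbdccup" ✓)

yfrtbbtqx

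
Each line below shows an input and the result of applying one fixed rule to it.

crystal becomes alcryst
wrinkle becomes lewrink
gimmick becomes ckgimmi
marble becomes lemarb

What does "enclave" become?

Looking at the pairs, the operation is to move the last 2 characters to the front (rotate right by 2).
Applying that to "enclave" gives "veencla".

veencla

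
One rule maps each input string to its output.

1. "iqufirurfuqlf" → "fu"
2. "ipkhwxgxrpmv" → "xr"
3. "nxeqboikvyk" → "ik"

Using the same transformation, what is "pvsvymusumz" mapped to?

Rule — move the last 3 characters to the front (rotate right by 3), then keep only the last 2 characters.
For "pvsvymusumz", step one produces "umzpvsvymus"; step two turns that into "us".
(Check on "ipkhwxgxrpmv": → "pmvipkhwxgxr" → "xr" ✓)

us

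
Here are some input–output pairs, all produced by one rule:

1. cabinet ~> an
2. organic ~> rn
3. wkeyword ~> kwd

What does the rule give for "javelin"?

Looking at the pairs, the operation is to keep one character in every 3, starting at position 2 (positions 2nd, 5th, 8th, ...).
For "javelin" the result is "al".

al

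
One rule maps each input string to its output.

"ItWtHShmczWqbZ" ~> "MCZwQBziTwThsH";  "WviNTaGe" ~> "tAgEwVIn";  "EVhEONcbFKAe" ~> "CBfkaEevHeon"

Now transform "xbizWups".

The transformation: swap the front and back halves of the string, then flip the case of every letter.
On "xbizWups": the first step gives "Wupsxbiz", and the second then gives "wUPSXBIZ".
(Check on "WviNTaGe": → "TaGeWviN" → "tAgEwVIn" ✓)

wUPSXBIZ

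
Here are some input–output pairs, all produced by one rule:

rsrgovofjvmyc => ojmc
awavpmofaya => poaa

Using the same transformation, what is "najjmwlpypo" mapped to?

What's happening: keep every other character starting from the first (positions 1st, 3rd, 5th, ...), then keep only the last 4 characters.
For "najjmwlpypo" the result is "mlyo".

mlyo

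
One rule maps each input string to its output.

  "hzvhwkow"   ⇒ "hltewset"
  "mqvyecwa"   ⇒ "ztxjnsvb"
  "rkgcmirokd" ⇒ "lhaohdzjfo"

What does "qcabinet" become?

kbqnzxyf

The pattern: shift every letter 3 places backward in the alphabet (wrapping around), then move the last 3 characters to the front (rotate right by 3).
"qcabinet" → "nzxyfkbq" → "kbqnzxyf".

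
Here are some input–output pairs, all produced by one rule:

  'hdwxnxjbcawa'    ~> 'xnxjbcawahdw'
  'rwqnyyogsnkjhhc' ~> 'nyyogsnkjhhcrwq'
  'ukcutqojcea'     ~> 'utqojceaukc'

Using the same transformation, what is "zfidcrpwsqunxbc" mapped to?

dcrpwsqunxbczfi

Each output is the input with this applied: move the first 3 characters to the end (rotate left by 3).
So "zfidcrpwsqunxbc" becomes "dcrpwsqunxbczfi".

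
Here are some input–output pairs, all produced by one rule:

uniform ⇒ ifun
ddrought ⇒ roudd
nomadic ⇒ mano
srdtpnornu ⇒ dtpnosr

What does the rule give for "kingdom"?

ngki

The rule is to delete the last 3 characters, then move the first 2 characters to the end (rotate left by 2).
Working it through for "kingdom": intermediate "king", final "ngki".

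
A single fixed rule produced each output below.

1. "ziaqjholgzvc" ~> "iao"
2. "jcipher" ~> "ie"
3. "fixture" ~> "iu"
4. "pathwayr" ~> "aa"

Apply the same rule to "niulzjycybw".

What's happening: delete the last character, then keep only the vowels.
Starting from "niulzjycybw": after the first operation, "niulzjycyb"; after the second, "iu".

iu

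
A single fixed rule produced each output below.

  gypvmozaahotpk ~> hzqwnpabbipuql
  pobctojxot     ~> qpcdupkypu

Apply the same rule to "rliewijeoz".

The rule is to shift every letter 1 place forward in the alphabet (wrapping around).
So "rliewijeoz" becomes "smjfxjkfpa".

smjfxjkfpa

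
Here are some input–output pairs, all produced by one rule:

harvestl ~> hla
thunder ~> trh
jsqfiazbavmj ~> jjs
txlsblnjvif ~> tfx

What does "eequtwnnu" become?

The pattern: take characters alternately from the front and the back (1st, last, 2nd, 2nd-last, ...), then keep only the first 3 characters.
Starting from "eequtwnnu": after the first operation, "euenqnuwt"; after the second, "eue".

eue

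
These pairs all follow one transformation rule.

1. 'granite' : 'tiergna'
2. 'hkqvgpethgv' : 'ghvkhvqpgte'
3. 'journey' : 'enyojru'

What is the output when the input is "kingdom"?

Looking at the pairs, the operation is to swap each adjacent pair of characters (1↔2, 3↔4, ...), then move the last 3 characters to the front (rotate right by 3).
On "kingdom" that produces "odmikgn".

odmikgn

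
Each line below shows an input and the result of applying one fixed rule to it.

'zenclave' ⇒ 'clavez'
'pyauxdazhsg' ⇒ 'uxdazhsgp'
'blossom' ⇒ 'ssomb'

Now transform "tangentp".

Each output is the input with this applied: move the first character to the end, then delete the first 2 characters.
On "tangentp": the first step gives "angentpt", and the second then gives "gentpt".

gentpt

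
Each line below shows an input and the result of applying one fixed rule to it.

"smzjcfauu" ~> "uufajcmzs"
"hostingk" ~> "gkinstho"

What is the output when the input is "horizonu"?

nuzoriho

In each case the input is transformed by: reverse the string, then swap each adjacent pair of characters (1↔2, 3↔4, ...).
For "horizonu", step one produces "unoziroh"; step two turns that into "nuzoriho".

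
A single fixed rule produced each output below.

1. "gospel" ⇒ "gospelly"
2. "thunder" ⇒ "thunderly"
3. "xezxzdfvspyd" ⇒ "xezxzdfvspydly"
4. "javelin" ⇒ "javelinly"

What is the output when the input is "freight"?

freightly

Each output is the input with this applied: append "ly".
Applying that to "freight" gives "freightly".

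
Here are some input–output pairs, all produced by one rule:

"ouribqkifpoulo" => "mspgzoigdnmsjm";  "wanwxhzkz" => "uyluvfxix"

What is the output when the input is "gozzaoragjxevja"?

The transformation: shift every letter 2 places backward in the alphabet (wrapping around).
On "gozzaoragjxevja" that produces "emxxympyehvcthy".

emxxympyehvcthy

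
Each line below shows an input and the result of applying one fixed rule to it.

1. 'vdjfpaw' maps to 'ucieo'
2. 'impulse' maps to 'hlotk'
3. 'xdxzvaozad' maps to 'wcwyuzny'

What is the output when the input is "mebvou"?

Each output is the input with this applied: shift every letter 1 place backward in the alphabet (wrapping around), then delete the last 2 characters.
On "mebvou" that produces "ldau".

ldau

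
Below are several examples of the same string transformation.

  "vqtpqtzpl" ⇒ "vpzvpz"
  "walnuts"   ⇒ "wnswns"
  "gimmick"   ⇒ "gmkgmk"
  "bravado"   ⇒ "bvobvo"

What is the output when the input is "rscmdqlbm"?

What's happening: keep one character in every 3, starting at position 1 (positions 1st, 4th, 7th, ...), then write the whole string twice.
For "rscmdqlbm", step one produces "rml"; step two turns that into "rmlrml".
(Check on "bravado": → "bvo" → "bvobvo" ✓)

rmlrml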